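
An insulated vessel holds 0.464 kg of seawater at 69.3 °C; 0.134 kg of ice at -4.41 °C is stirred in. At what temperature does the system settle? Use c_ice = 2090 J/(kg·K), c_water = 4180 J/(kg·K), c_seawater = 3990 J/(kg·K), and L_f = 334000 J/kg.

T_f ≈ 34.1 °C

Taking heat into each body as positive, Σ m c ΔT = 0:
warm ice to 0 °C: 0.134·2090·(0 − (-4.41)) = 1235.1; fusion: m_ice L_f = 0.134·334000 = 44756; meltwater 0→T: 0.134·4180·T = 560.12 T; seawater: 1851.4(T − 69.3)
2411.5 T = 128299 − 45991 = 82308
T ≈ 34.13 °C (positive, so assuming full melt was valid).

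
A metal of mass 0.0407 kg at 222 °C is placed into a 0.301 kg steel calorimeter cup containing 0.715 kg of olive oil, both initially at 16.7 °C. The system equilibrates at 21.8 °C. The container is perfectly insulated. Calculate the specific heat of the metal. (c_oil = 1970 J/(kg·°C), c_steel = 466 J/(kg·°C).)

Taking heat into each body as positive, Σ m c ΔT = 0:
0.0407·c·(21.8 − 222) + 0.715·1970·(21.8 − 16.7) + 0.301·466·(21.8 − 16.7) = 0
-8.148 c = -7899
c = -7899/-8.148 ≈ 969.4 J/(kg·°C)

c ≈ 969 J/(kg·°C)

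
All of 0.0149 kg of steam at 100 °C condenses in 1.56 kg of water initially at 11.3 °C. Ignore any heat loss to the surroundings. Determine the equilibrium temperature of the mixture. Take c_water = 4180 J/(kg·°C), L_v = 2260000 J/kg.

T_f ≈ 17.3 °C

Let T be the final temperature. ΣQ_i = 0:
condense steam: −0.0149·2260000 = −33674; condensed water 100 °C→T: 62.28(T − 100); water warms: 1.56·4180·(T − 11.3) = 6520.8(T − 11.3)
6583.1 T = 33674 + 6228.2 + 73685 = 113587
T ≈ 17.25 °C — below 100 °C, confirming all the steam condensed.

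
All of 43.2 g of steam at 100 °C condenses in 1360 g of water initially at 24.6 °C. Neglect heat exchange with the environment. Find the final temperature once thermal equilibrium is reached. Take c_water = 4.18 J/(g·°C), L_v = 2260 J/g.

Energy conservation, ΣQ = 0:
latent heat released on condensation: 43.2×2260 = 97632; condensed water 100 °C→T: 180.58(T − 100); water warms: 1360×4.18×(T − 24.6) = 5684.8(T − 24.6)
5865.4 T = 97632 + 18058 + 139846 = 255536
T ≈ 43.57 °C, under the boiling point, so the assumption holds.

T_f ≈ 43.6 °C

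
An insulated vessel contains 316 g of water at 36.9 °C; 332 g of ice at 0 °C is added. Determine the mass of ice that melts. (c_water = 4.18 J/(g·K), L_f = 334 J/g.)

Cooling the water to 0 °C releases 316×4.18×36.9 = 48740 J.
To melt every bit of ice: 332×334 = 110888 J.
That's not enough to melt it all — equilibrium is at 0 °C with ice remaining.
m_melt = 48740 / L_f = 145.9 g.

m_melted ≈ 146 g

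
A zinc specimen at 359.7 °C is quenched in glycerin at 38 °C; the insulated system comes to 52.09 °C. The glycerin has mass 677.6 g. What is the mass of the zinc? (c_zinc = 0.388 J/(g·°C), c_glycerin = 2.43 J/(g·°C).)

Let T be the final temperature. ΣQ_i = 0:
m·0.388·(52.09 − 359.7) + 677.6·2.43·(52.09 − 38) = 0
-119.35 m = -23200
m = -23200/-119.35 ≈ 194.4 g

m ≈ 194 g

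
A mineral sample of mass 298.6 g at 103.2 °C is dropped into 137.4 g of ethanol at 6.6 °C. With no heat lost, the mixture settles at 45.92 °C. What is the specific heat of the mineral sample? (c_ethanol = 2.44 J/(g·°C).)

Heat lost by the mineral sample = heat gained by the ethanol:
298.6×c×(103.2 − 45.92) = 137.4×2.44×(45.92 − 6.6)
17104 c = 13182  ⇒  c ≈ 0.7707 J/(g·°C)

c ≈ 0.771 J/(g·°C)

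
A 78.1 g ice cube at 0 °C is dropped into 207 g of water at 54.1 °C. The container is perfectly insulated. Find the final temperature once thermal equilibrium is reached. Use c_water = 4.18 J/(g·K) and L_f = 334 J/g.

Sum of m c ΔT and latent-heat terms is zero:
melt ice: 78.1×334 = 26085; meltwater 0→T: 78.1×4.18×T = 326.46 T; water cools: 207×4.18×(T − 54.1) = 865.26(T − 54.1)
1191.7 T = 46811 − 26085 = 20725
T ≈ 17.39 °C — above 0 °C, consistent with complete melting.

T_f ≈ 17.4 °C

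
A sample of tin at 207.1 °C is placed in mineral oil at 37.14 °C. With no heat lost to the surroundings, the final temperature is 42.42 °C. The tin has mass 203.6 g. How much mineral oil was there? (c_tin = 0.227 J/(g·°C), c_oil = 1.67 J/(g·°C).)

m ≈ 863 g

Let T be the final temperature. ΣQ_i = 0:
203.6·0.227·(42.42 − 207.1) + m·1.67·(42.42 − 37.14) = 0
8.818 m = 7611
m = 7611/8.818 ≈ 863.2 g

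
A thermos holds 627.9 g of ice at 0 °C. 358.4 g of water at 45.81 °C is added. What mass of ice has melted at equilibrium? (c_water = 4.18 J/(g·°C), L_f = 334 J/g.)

m_melted ≈ 205 g

Water can give up m c ΔT = 358.4·4.18·45.81 = 68629 J before reaching 0 °C.
Melting all 627.9 g of ice would need 627.9·334 = 209719 J.
68629 J < 209719 J, so only part of the ice melts and the system sits at 0 °C.
m_melt = 68629 / L_f = 205.5 g.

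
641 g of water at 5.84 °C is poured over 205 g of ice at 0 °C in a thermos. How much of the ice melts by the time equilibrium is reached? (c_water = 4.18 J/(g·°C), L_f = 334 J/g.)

m_melted ≈ 46.8 g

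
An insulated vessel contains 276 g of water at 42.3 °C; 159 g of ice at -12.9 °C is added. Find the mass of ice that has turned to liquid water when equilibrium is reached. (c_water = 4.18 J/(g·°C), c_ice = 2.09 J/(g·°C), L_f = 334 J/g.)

m_melted ≈ 133 g

Heat available from the water dropping to 0 °C: 276×4.18×42.3 = 48801 J.
Warming the ice to 0 °C takes 159×2.09×12.9 = 4286.8 J, leaving 44514 J for melting.
Fully melting the ice requires m_ice L_f = 159×334 = 53106 J.
That's not enough to melt it all — equilibrium is at 0 °C with ice remaining.
m_melted×334 = 44514  ⇒  m_melted ≈ 133.3 g.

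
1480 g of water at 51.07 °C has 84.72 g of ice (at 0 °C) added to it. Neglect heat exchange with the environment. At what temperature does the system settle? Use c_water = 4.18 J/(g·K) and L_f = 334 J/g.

Sum of m c ΔT and latent-heat terms is zero:
fusion: m_ice L_f = 84.72×334 = 28296; warm the meltwater: 354.13 T; water: 6186.4(T − 51.07)
6540.5 T = 315939 − 28296 = 287643
T ≈ 43.98 °C — above 0 °C, consistent with complete melting.

T_f ≈ 44.0 °C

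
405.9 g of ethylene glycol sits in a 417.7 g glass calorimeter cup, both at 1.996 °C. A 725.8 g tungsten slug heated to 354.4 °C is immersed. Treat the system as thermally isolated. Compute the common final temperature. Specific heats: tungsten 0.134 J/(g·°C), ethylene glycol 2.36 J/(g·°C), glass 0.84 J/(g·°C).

Conservation of energy gives ΣQ = 0:
725.8·0.134·(T − 354.4) + 405.9·2.36·(T − 1.996) + 417.7·0.84·(T − 1.996) = 0
1406 T = 37080
T ≈ 26.37 °C

T_f ≈ 26.4 °C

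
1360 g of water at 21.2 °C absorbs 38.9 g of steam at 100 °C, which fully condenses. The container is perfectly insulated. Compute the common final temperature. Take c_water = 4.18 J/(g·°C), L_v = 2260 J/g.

Let T be the final temperature. ΣQ_i = 0:
latent heat released on condensation: 38.9·2260 = 87914; condensate cools 100→T: 38.9·4.18·(T − 100) = 162.6(T − 100); original water: 5684.8(T − 21.2)
5847.4 T = 87914 + 16260 + 120518 = 224692
T ≈ 38.43 °C, under the boiling point, so the assumption holds.

T_f ≈ 38.4 °C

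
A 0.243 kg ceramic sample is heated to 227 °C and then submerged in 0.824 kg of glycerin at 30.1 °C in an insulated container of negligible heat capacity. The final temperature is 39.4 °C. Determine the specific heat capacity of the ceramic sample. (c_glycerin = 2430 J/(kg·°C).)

c ≈ 408 J/(kg·°C)

Heat lost by the ceramic sample = heat gained by the glycerin:
0.243×c×(227 − 39.4) = 0.824×2430×(39.4 − 30.1)
45.59 c = 18622  ⇒  c ≈ 408.5 J/(kg·°C)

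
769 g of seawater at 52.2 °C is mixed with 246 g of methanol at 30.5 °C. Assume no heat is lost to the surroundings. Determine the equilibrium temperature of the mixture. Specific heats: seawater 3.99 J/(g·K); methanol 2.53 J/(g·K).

T_f ≈ 48.5 °C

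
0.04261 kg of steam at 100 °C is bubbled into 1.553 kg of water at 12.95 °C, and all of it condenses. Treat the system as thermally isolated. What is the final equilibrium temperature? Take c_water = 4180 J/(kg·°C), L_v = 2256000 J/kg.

Net heat exchanged in the isolated system is zero:
condense steam: −0.04261·2256000 = −96128; condensed water 100 °C→T: 178.11(T − 100); original water: 6491.5(T − 12.95)
6669.6 T = 96128 + 17811 + 84065 = 198005
T ≈ 29.69 °C (< 100 °C, so full condensation is consistent).

T_f ≈ 29.7 °C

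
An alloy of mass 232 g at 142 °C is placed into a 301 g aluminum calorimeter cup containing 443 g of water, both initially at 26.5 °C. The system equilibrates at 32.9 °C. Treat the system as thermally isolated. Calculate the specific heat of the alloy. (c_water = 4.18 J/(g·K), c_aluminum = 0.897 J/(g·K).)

c ≈ 0.536 J/(g·K)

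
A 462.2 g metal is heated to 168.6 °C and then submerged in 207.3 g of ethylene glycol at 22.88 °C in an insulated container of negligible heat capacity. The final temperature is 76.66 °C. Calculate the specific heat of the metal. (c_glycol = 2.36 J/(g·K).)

c ≈ 0.619 J/(g·K)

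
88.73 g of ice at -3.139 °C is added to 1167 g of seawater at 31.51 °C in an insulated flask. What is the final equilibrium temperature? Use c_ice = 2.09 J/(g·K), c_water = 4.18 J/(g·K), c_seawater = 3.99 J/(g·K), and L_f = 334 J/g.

T_f ≈ 23.2 °C

Conservation of energy gives ΣQ = 0:
ice -3.139→0 °C: 88.73×2.09×3.139 = 582.11
  latent heat to melt: 88.73×334 = 29636
  meltwater 0→T: 88.73×4.18×T = 370.89 T
  seawater: 4656.3(T − 31.51)
5027.2 T = 146721 − 30218 = 116503
T ≈ 23.17 °C. Since T > 0 °C, the all-ice-melts assumption holds.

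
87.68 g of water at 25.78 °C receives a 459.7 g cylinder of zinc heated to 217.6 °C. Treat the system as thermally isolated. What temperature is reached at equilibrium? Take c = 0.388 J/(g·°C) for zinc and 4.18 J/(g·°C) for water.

T_f ≈ 88.6 °C

Taking heat into each body as positive, Σ m c ΔT = 0:
459.7·0.388·(T − 217.6) + 87.68·4.18·(T − 25.78) = 0
178.36(T − 217.6) + 366.5(T − 25.78) = 0
(178.36 + 366.5) T = 178.36·217.6 + 366.5·25.78
T = 48260/544.87 ≈ 88.57 °C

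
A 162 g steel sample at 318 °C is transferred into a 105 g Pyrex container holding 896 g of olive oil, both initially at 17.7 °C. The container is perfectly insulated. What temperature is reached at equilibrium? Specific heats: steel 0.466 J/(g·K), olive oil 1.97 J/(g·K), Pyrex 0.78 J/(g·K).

T_f ≈ 29.5 °C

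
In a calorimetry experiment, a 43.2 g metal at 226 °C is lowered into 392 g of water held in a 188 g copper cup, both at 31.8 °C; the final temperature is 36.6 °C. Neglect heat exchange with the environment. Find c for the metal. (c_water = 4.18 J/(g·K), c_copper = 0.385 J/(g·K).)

Heat gained plus heat lost sum to zero:
43.2·c·(36.6 − 226) + 392·4.18·(36.6 − 31.8) + 188·0.385·(36.6 − 31.8) = 0
-8182.1 c = -8212.5
c = -8212.5/-8182.1 ≈ 1.004 J/(g·K)

c ≈ 1 J/(g·K)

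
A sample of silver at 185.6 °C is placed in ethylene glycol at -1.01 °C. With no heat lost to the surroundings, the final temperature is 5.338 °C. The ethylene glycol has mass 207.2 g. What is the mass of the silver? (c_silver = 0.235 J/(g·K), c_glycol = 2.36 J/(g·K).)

m ≈ 73.3 g

Heat lost by the silver = heat gained by the glycol:
m·0.235·(185.6 − 5.338) = 207.2·2.36·(5.338 − (-1.01))
42.36 m = 3104.1  ⇒  m ≈ 73.28 g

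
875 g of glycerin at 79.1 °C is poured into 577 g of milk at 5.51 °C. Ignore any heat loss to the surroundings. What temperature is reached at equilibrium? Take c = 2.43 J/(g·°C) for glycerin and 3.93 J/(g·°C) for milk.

Let T be the final temperature. ΣQ_i = 0:
875·2.43·(T − 79.1) + 577·3.93·(T − 5.51) = 0
2126.2(T − 79.1) + 2267.6(T − 5.51) = 0
4393.9 T = 180681
T = 180681/4393.9 ≈ 41.12 °C

T_f ≈ 41.1 °C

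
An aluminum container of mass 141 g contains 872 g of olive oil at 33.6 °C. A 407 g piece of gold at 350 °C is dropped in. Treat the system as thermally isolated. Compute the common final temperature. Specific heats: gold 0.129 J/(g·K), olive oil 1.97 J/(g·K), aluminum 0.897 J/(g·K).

T_f ≈ 42.4 °C

Taking heat into each body as positive, Σ m c ΔT = 0:
407·0.129·(T − 350) + 872·1.97·(T − 33.6) + 141·0.897·(T − 33.6) = 0
(52.5 + 1717.8 + 126.48) T = 52.5·350 + 1717.8·33.6 + 126.48·33.6
T ≈ 42.36 °C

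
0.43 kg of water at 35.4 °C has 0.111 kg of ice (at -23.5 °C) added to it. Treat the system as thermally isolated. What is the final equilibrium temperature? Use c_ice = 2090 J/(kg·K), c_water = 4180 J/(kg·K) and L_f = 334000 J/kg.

T_f ≈ 9.3 °C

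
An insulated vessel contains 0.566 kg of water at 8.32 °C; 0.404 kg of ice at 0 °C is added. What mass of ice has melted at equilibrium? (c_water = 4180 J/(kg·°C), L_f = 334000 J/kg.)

m_melted ≈ 0.0589 kg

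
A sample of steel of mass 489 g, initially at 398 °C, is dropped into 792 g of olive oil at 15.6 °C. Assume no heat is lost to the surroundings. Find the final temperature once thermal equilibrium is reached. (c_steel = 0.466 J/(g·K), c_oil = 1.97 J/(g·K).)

|Q_steel| = |Q_oil|:
489×0.466×(398 − T) = 792×1.97×(T − 15.6)
227.87(398 − T) = 1560.2(T − 15.6)
1788.1 T = 115034  ⇒  T ≈ 64.33 °C

T_f ≈ 64.3 °C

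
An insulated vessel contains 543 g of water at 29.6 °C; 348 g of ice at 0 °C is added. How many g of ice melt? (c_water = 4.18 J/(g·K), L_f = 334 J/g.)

Heat available from the water dropping to 0 °C: 543·4.18·29.6 = 67184 J.
Fully melting the ice requires m_ice L_f = 348·334 = 116232 J.
That's not enough to melt it all — equilibrium is at 0 °C with ice remaining.
m_melt = 67184 / L_f = 201.2 g.

m_melted ≈ 201 g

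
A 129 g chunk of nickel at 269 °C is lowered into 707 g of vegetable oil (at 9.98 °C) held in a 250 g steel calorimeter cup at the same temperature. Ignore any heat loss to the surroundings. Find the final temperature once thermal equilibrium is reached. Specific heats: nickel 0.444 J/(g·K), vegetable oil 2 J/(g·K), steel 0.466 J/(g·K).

T_f ≈ 19.3 °C

Setting the total heat transfer to zero:
129*0.444*(T − 269) + 707*2*(T − 9.98) + 250*0.466*(T − 9.98) = 0
(57.28 + 1414 + 116.5) T = 57.28*269 + 1414*9.98 + 116.5*9.98
T ≈ 19.32 °C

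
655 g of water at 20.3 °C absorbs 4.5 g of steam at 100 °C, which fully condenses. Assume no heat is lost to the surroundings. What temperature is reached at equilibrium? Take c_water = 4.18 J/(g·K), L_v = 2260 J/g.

Energy conservation, ΣQ = 0:
condense steam: −4.5×2260 = −10170
  condensate cools 100→T: 4.5×4.18×(T − 100) = 18.81(T − 100)
  water warms: 655×4.18×(T − 20.3) = 2737.9(T − 20.3)
2756.7 T = 10170 + 1881 + 55579 = 67630
T ≈ 24.53 °C — below 100 °C, confirming all the steam condensed.

T_f ≈ 24.5 °C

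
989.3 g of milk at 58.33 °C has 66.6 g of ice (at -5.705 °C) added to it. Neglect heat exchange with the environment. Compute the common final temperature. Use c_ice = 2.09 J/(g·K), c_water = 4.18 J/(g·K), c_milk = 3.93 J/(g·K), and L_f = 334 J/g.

Setting the total heat transfer to zero:
ice -5.705→0 °C: 66.6×2.09×5.705 = 794.1
  melt ice: 66.6×334 = 22244
  warm the meltwater: 278.39 T
  milk: 3887.9(T − 58.33)
4166.3 T = 226784 − 23039 = 203746
T ≈ 48.90 °C (positive, so assuming full melt was valid).

T_f ≈ 48.9 °C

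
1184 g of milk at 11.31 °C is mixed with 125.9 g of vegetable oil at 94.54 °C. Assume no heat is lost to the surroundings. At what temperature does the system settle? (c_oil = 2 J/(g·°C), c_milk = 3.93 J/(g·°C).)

T_f ≈ 15.6 °C

|Q_oil| = |Q_milk|:
125.9*2*(94.54 − T) = 1184*3.93*(T − 11.31)
251.8(94.54 − T) = 4653.1(T − 11.31)
4904.9 T = 76432  ⇒  T ≈ 15.58 °C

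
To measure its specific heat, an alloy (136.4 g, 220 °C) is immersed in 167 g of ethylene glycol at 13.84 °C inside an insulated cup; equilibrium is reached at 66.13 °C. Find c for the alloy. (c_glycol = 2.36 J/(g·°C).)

m_s c (T_s − T_f) = m_glycol c_glycol (T_f − T_0):
136.4×c×(220 − 66.13) = 167×2.36×(66.13 − 13.84)
20988 c = 20609  ⇒  c ≈ 0.9819 J/(g·°C)

c ≈ 0.982 J/(g·°C)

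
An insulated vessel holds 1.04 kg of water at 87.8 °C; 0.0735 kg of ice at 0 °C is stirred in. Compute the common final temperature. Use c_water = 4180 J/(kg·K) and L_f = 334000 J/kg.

T_f ≈ 76.7 °C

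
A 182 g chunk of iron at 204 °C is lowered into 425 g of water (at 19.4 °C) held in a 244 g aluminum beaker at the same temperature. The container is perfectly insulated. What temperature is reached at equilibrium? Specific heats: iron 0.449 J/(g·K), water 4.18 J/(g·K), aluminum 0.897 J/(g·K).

T_f ≈ 26.7 °C

With ΣQ=0 the equilibrium temperature is the m·c-weighted mean:
T_f = (81.72·204 + 1776.5·19.4 + 218.87·19.4) / (81.72 + 1776.5 + 218.87)
    = 55381 / 2077.1 ≈ 26.66 °C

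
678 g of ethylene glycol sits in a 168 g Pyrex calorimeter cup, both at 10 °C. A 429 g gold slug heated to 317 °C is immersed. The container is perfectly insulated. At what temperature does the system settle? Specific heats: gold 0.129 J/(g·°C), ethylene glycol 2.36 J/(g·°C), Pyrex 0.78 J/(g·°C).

Conservation of energy gives ΣQ = 0:
429·0.129·(T − 317) + 678·2.36·(T − 10) + 168·0.78·(T − 10) = 0
55.34(T − 317) + 1600.1(T − 10) + 131.04(T − 10) = 0
(55.34 + 1600.1 + 131.04) T = 55.34·317 + 1600.1·10 + 131.04·10
T = 34854/1786.5 ≈ 19.51 °C

T_f ≈ 19.5 °C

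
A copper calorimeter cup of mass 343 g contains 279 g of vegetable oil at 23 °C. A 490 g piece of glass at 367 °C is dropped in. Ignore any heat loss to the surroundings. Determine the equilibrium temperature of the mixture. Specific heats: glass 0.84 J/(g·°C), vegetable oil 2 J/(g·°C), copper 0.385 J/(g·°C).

T_f ≈ 151.5 °C

Net heat exchanged in the isolated system is zero:
490·0.84·(T − 367) + 279·2·(T − 23) + 343·0.385·(T − 23) = 0
1101.7 T = 166928
T = 166928 / 1101.7 = 152 °C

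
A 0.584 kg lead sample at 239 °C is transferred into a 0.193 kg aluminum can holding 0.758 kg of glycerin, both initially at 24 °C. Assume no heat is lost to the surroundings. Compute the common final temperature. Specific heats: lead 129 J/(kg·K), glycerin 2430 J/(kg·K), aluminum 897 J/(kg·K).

T_f ≈ 31.7 °C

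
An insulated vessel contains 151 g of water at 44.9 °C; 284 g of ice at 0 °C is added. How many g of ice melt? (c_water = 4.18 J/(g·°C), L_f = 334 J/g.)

m_melted ≈ 84.9 g

Cooling the water to 0 °C releases 151·4.18·44.9 = 28340 J.
Fully melting the ice requires m_ice L_f = 284·334 = 94856 J.
That's not enough to melt it all — equilibrium is at 0 °C with ice remaining.
Mass melted = 28340/334 ≈ 84.85 g.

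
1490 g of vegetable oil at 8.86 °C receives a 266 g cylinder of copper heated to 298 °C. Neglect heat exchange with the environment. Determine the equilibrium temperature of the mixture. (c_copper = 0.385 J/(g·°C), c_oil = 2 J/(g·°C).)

Conservation of energy gives ΣQ = 0:
266×0.385×(T − 298) + 1490×2×(T − 8.86) = 0
3082.4 T = 56921
T = 56921/3082.4 ≈ 18.47 °C

T_f ≈ 18.5 °C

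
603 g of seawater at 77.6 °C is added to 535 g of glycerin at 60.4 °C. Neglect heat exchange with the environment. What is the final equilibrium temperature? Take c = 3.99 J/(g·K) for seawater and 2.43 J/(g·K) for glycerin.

T_f ≈ 71.6 °C

Net heat exchanged in the isolated system is zero:
603*3.99*(T − 77.6) + 535*2.43*(T − 60.4) = 0
3706 T = 265226
T ≈ 71.57 °C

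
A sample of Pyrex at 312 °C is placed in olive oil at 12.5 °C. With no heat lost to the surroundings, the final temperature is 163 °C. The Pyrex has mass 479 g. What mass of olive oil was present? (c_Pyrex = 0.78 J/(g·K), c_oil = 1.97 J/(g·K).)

Heat lost by the Pyrex = heat gained by the oil:
479×0.78×(312 − 163) = m×1.97×(163 − 12.5)
296.49 m = 55669  ⇒  m ≈ 187.8 g

m ≈ 188 g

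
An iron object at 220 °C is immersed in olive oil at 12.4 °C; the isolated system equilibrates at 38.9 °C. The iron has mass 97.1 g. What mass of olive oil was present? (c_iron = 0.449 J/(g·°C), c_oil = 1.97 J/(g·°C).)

m ≈ 151 g

Heat lost by the iron = heat gained by the oil:
97.1×0.449×(220 − 38.9) = m×1.97×(38.9 − 12.4)
52.2 m = 7895.6  ⇒  m ≈ 151.2 g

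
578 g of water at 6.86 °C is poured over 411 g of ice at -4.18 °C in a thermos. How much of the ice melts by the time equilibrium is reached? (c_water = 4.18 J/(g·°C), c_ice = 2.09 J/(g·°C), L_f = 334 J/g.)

Cooling the water to 0 °C releases 578×4.18×6.86 = 16574 J.
Of that, 411×2.09×4.18 = 3590.6 J goes to bring the ice to 0 °C, leaving 12983 J.
To melt every bit of ice: 411×334 = 137274 J.
That's not enough to melt it all — equilibrium is at 0 °C with ice remaining.
Mass melted = 12983/334 ≈ 38.87 g.

m_melted ≈ 38.9 g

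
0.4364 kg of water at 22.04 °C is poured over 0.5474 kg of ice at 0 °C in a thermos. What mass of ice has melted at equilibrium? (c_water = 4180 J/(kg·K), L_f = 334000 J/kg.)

m_melted ≈ 0.12 kg

Heat available from the water dropping to 0 °C: 0.4364·4180·22.04 = 40204 J.
Melting all 0.5474 kg of ice would need 0.5474·334000 = 182832 J.
That's not enough to melt it all — equilibrium is at 0 °C with ice remaining.
m_melt = 40204 / L_f = 0.1204 kg.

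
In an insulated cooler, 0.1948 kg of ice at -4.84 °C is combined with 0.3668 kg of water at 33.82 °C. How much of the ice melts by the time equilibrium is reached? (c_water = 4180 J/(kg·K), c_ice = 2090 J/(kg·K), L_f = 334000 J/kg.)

m_melted ≈ 0.149 kg

Heat available from the water dropping to 0 °C: 0.3668·4180·33.82 = 51854 J.
Of that, 0.1948·2090·4.84 = 1970.5 J goes to bring the ice to 0 °C, leaving 49883 J.
Melting all 0.1948 kg of ice would need 0.1948·334000 = 65063 J.
That's not enough to melt it all — equilibrium is at 0 °C with ice remaining.
Mass melted = 49883/334000 ≈ 0.1494 kg.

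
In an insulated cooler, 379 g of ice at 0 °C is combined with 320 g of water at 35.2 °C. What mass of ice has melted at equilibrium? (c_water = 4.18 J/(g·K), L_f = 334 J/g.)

Cooling the water to 0 °C releases 320·4.18·35.2 = 47084 J.
To melt every bit of ice: 379·334 = 126586 J.
47084 J < 126586 J, so only part of the ice melts and the system sits at 0 °C.
m_melted·334 = 47084  ⇒  m_melted ≈ 141 g.

m_melted ≈ 141 g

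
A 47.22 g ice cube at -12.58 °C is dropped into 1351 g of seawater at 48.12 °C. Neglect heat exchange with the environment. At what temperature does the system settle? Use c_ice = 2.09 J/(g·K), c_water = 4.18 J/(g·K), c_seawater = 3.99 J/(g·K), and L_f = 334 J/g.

T_f ≈ 43.4 °C

Energy balance with sensible and latent terms:
ice -12.58→0 °C: 47.22·2.09·12.58 = 1241.5; latent heat to melt: 47.22·334 = 15771; meltwater 0→T: 47.22·4.18·T = 197.38 T; seawater: 5390.5(T − 48.12)
5587.9 T = 259390 − 17013 = 242377
T ≈ 43.38 °C — above 0 °C, consistent with complete melting.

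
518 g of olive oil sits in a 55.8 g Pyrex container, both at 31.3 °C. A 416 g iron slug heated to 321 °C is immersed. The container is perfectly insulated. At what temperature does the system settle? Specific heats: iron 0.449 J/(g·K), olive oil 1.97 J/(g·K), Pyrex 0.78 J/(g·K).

T_f ≈ 74.6 °C

Taking heat into each body as positive, Σ m c ΔT = 0:
416*0.449*(T − 321) + 518*1.97*(T − 31.3) + 55.8*0.78*(T − 31.3) = 0
1250.8 T = 93260
T = 93260/1250.8 ≈ 74.56 °C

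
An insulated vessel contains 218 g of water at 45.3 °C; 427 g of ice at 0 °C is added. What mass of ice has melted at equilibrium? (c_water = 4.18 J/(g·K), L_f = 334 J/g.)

Heat available from the water dropping to 0 °C: 218·4.18·45.3 = 41279 J.
To melt every bit of ice: 427·334 = 142618 J.
41279 J < 142618 J, so only part of the ice melts and the system sits at 0 °C.
m_melt = 41279 / L_f = 123.6 g.

m_melted ≈ 124 g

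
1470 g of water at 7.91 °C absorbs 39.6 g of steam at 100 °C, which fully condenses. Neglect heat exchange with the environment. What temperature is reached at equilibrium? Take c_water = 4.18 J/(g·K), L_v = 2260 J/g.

T_f ≈ 24.5 °C

Let T be the final temperature. ΣQ_i = 0:
condense steam: −39.6×2260 = −89496; condensed water 100 °C→T: 165.53(T − 100); original water: 6144.6(T − 7.91)
6310.1 T = 89496 + 16553 + 48604 = 154653
T ≈ 24.51 °C — below 100 °C, confirming all the steam condensed.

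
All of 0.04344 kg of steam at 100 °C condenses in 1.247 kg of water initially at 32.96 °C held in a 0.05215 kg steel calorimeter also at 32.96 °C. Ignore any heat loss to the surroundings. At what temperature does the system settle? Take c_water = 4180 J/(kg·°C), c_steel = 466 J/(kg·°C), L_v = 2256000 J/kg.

T_f ≈ 53.3 °C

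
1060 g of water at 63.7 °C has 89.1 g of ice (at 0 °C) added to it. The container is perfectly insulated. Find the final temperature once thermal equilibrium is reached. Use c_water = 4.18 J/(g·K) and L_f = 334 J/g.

Net heat exchanged in the isolated system is zero:
melt ice: 89.1·334 = 29759
  warm the meltwater: 372.44 T
  water cools: 1060·4.18·(T − 63.7) = 4430.8(T − 63.7)
4803.2 T = 282242 − 29759 = 252483
T ≈ 52.57 °C — above 0 °C, consistent with complete melting.

T_f ≈ 52.6 °C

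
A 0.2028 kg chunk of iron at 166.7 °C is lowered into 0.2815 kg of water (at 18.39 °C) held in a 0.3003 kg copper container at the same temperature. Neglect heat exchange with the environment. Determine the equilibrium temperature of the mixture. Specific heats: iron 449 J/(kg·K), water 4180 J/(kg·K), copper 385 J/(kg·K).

Energy conservation, ΣQ = 0:
0.2028*449*(T − 166.7) + 0.2815*4180*(T − 18.39) + 0.3003*385*(T − 18.39) = 0
(91.06 + 1176.7 + 115.62) T = 91.06*166.7 + 1176.7*18.39 + 115.62*18.39
T ≈ 28.15 °C

T_f ≈ 28.2 °C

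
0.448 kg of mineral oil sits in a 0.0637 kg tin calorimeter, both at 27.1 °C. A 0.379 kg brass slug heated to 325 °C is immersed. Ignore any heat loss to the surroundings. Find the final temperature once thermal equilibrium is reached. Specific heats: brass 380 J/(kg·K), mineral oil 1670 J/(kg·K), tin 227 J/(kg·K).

Setting the total heat transfer to zero:
0.379*380*(T − 325) + 0.448*1670*(T − 27.1) + 0.0637*227*(T − 27.1) = 0
(144.02 + 748.16 + 14.46) T = 144.02*325 + 748.16*27.1 + 14.46*27.1
T ≈ 74.42 °C

T_f ≈ 74.4 °C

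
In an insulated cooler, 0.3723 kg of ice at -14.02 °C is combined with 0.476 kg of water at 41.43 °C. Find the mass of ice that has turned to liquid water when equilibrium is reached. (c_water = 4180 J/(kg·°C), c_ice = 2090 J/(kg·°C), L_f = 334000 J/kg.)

m_melted ≈ 0.214 kg

Heat available from the water dropping to 0 °C: 0.476×4180×41.43 = 82432 J.
Warming the ice to 0 °C takes 0.3723×2090×14.02 = 10909 J, leaving 71523 J for melting.
Fully melting the ice requires m_ice L_f = 0.3723×334000 = 124348 J.
That's not enough to melt it all — equilibrium is at 0 °C with ice remaining.
Mass melted = 71523/334000 ≈ 0.2141 kg.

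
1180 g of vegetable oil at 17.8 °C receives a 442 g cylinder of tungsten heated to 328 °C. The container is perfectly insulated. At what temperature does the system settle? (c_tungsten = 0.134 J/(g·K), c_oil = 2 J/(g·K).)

Net heat exchanged in the isolated system is zero:
442·0.134·(T − 328) + 1180·2·(T − 17.8) = 0
59.23(T − 328) + 2360(T − 17.8) = 0
(59.23 + 2360) T = 59.23·328 + 2360·17.8
T = 61435 / 2419.2 = 25.4 °C

T_f ≈ 25.4 °C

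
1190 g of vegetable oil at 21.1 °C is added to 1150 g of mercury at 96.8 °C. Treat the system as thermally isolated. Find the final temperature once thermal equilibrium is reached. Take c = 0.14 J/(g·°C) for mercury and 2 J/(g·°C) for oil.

T_f ≈ 25.9 °C

Setting the total heat transfer to zero:
1150×0.14×(T − 96.8) + 1190×2×(T − 21.1) = 0
(161 + 2380) T = 161×96.8 + 2380×21.1
T = 65803/2541 ≈ 25.90 °C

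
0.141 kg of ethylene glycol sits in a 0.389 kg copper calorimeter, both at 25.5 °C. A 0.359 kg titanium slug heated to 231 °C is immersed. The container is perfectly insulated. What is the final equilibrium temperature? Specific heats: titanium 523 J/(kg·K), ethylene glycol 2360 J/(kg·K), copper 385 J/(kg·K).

T_f ≈ 83.1 °C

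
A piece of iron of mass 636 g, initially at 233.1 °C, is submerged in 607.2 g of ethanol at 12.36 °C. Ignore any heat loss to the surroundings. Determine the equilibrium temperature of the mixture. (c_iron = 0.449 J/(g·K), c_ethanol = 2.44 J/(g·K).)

T_f = Σ m_i c_i T_i / Σ m_i c_i:
T_f = (285.56*233.1 + 1481.6*12.36) / (285.56 + 1481.6)
    = 84877 / 1767.1 ≈ 48.03 °C

T_f ≈ 48.0 °C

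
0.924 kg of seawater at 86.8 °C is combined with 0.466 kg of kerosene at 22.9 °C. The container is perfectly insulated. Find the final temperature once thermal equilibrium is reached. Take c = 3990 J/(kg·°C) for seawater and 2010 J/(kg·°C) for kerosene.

T_f ≈ 73.9 °C

Heat gained plus heat lost sum to zero:
0.924·3990·(T − 86.8) + 0.466·2010·(T − 22.9) = 0
3686.8(T − 86.8) + 936.66(T − 22.9) = 0
(3686.8 + 936.66) T = 3686.8·86.8 + 936.66·22.9
T = 341460/4623.4 ≈ 73.85 °C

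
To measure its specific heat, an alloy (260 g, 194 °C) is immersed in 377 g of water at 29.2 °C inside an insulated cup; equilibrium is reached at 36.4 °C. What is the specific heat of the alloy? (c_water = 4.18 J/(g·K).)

c ≈ 0.277 J/(g·K)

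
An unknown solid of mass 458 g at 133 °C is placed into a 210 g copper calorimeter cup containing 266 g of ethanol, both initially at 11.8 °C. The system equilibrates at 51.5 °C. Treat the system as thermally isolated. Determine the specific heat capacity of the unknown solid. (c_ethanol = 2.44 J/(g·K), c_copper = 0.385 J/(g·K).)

c ≈ 0.776 J/(g·K)

Let T be the final temperature. ΣQ_i = 0:
458×c×(51.5 − 133) + 266×2.44×(51.5 − 11.8) + 210×0.385×(51.5 − 11.8) = 0
-37327 c = -28977
c = -28977/-37327 ≈ 0.7763 J/(g·K)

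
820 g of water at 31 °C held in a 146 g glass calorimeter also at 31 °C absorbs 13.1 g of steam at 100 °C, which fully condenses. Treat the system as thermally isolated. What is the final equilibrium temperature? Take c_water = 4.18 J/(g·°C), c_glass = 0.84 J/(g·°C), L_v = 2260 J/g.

Sum of m c ΔT and latent-heat terms is zero:
condense steam: −13.1·2260 = −29606
  condensed water 100 °C→T: 54.76(T − 100)
  original water: 3427.6(T − 31)
  cup: 122.64(T − 31)
3605 T = 29606 + 5475.8 + 110057 = 145139
T ≈ 40.26 °C (< 100 °C, so full condensation is consistent).

T_f ≈ 40.3 °C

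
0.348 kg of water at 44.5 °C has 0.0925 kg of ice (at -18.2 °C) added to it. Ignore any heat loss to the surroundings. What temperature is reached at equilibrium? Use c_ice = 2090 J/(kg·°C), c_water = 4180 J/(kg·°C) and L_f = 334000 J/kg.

Heat gained plus heat lost sum to zero:
warm ice to 0 °C: 0.0925·2090·(0 − (-18.2)) = 3518.5
  melt ice: 0.0925·334000 = 30895
  meltwater 0→T: 0.0925·4180·T = 386.65 T
  water cools: 0.348·4180·(T − 44.5) = 1454.6(T − 44.5)
1841.3 T = 64731 − 34414 = 30318
T ≈ 16.47 °C — above 0 °C, consistent with complete melting.

T_f ≈ 16.5 °C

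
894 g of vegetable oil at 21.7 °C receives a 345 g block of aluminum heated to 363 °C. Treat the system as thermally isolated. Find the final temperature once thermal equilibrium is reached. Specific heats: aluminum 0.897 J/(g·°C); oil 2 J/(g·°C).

Heat gained plus heat lost sum to zero:
345×0.897×(T − 363) + 894×2×(T − 21.7) = 0
(309.47 + 1788) T = 309.47×363 + 1788×21.7
T = 151135/2097.5 ≈ 72.06 °C

T_f ≈ 72.1 °C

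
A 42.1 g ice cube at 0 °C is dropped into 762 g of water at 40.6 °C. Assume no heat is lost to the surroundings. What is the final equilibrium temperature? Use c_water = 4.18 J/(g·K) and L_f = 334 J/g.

T_f ≈ 34.3 °C

Net heat exchanged in the isolated system is zero:
melt ice: 42.1·334 = 14061; warm the meltwater: 175.98 T; water: 3185.2(T − 40.6)
3361.1 T = 129317 − 14061 = 115256
T ≈ 34.29 °C (positive, so assuming full melt was valid).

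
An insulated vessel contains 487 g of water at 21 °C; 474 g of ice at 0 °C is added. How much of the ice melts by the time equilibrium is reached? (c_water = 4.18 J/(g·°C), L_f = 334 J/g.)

Water can give up m c ΔT = 487·4.18·21 = 42749 J before reaching 0 °C.
Fully melting the ice requires m_ice L_f = 474·334 = 158316 J.
42749 J < 158316 J, so only part of the ice melts and the system sits at 0 °C.
m_melted·334 = 42749  ⇒  m_melted ≈ 128 g.

m_melted ≈ 128 g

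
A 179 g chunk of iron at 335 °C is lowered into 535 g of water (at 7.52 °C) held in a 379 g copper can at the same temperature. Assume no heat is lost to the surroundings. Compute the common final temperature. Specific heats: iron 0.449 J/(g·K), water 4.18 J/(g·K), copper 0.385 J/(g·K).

T_f ≈ 18.2 °C

Energy conservation, ΣQ = 0:
179*0.449*(T − 335) + 535*4.18*(T − 7.52) + 379*0.385*(T − 7.52) = 0
2462.6 T = 44839
T = 44839/2462.6 ≈ 18.21 °C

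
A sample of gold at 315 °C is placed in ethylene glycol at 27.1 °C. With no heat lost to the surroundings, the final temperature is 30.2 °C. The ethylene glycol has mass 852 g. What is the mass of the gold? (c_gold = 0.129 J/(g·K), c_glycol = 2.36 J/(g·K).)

m ≈ 170 g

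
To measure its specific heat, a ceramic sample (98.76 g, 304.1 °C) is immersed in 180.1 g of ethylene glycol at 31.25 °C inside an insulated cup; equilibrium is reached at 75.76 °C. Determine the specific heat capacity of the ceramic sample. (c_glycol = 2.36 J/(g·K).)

c ≈ 0.839 J/(g·K)

Heat lost by the ceramic sample = heat gained by the glycol:
98.76·c·(304.1 − 75.76) = 180.1·2.36·(75.76 − 31.25)
22551 c = 18918  ⇒  c ≈ 0.8389 J/(g·K)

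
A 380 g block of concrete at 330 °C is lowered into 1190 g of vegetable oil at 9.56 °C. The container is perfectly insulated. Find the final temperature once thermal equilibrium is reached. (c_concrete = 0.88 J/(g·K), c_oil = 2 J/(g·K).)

Taking heat into each body as positive, Σ m c ΔT = 0:
380×0.88×(T − 330) + 1190×2×(T − 9.56) = 0
(334.4 + 2380) T = 334.4×330 + 2380×9.56
T ≈ 49.04 °C

T_f ≈ 49.0 °C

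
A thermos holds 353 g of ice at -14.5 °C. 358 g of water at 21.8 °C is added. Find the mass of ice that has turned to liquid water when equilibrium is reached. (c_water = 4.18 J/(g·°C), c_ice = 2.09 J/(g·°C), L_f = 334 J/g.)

m_melted ≈ 65.6 g

Water can give up m c ΔT = 358×4.18×21.8 = 32622 J before reaching 0 °C.
Of that, 353×2.09×14.5 = 10698 J goes to bring the ice to 0 °C, leaving 21925 J.
To melt every bit of ice: 353×334 = 117902 J.
Since 21925 < 117902 J, not all the ice melts; equilibrium is at 0 °C.
Mass melted = 21925/334 ≈ 65.64 g.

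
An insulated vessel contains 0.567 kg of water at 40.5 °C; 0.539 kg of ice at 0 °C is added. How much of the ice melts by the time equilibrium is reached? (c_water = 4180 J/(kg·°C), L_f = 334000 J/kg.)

m_melted ≈ 0.287 kg

Water can give up m c ΔT = 0.567·4180·40.5 = 95987 J before reaching 0 °C.
Melting all 0.539 kg of ice would need 0.539·334000 = 180026 J.
95987 J < 180026 J, so only part of the ice melts and the system sits at 0 °C.
m_melt = 95987 / L_f = 0.2874 kg.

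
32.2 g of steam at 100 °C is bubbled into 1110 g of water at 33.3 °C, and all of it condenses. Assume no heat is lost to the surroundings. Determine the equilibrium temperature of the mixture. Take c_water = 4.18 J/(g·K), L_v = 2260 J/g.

T_f ≈ 50.4 °C

Energy conservation, ΣQ = 0:
latent heat released on condensation: 32.2×2260 = 72772; condensed water 100 °C→T: 134.6(T − 100); original water: 4639.8(T − 33.3)
4774.4 T = 72772 + 13460 + 154505 = 240737
T ≈ 50.42 °C (< 100 °C, so full condensation is consistent).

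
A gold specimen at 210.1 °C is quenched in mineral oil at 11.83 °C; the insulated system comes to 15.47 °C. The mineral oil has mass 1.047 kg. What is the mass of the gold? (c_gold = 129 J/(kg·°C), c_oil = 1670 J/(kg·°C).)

Energy conservation, ΣQ = 0:
m·129·(15.47 − 210.1) + 1.047·1670·(15.47 − 11.83) = 0
-25107 m = -6364.5
m = -6364.5/-25107 ≈ 0.2535 kg

m ≈ 0.253 kg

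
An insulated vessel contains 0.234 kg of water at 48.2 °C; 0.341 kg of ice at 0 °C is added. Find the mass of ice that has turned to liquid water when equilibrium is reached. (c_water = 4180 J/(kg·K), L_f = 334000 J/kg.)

m_melted ≈ 0.141 kg

Heat available from the water dropping to 0 °C: 0.234·4180·48.2 = 47145 J.
Fully melting the ice requires m_ice L_f = 0.341·334000 = 113894 J.
47145 J < 113894 J, so only part of the ice melts and the system sits at 0 °C.
m_melt = 47145 / L_f = 0.1412 kg.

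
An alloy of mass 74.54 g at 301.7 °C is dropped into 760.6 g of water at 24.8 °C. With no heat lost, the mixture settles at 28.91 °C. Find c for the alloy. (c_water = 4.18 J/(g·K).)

c ≈ 0.643 J/(g·K)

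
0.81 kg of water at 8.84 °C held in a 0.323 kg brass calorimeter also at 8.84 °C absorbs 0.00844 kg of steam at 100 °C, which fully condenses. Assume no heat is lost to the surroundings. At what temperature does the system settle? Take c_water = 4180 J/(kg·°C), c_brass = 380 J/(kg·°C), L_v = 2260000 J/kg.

Energy balance with sensible and latent terms:
latent heat released on condensation: 0.00844·2260000 = 19074
  condensate cools 100→T: 0.00844·4180·(T − 100) = 35.28(T − 100)
  water warms: 0.81·4180·(T − 8.84) = 3385.8(T − 8.84)
  cup: 122.74(T − 8.84)
3543.8 T = 19074 + 3527.9 + 31015 = 53618
T ≈ 15.13 °C (< 100 °C, so full condensation is consistent).

T_f ≈ 15.1 °C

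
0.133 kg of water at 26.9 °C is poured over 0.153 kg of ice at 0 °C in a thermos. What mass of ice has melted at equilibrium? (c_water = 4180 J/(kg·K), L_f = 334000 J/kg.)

m_melted ≈ 0.0448 kg

Heat available from the water dropping to 0 °C: 0.133×4180×26.9 = 14955 J.
Fully melting the ice requires m_ice L_f = 0.153×334000 = 51102 J.
That's not enough to melt it all — equilibrium is at 0 °C with ice remaining.
m_melt = 14955 / L_f = 0.04477 kg.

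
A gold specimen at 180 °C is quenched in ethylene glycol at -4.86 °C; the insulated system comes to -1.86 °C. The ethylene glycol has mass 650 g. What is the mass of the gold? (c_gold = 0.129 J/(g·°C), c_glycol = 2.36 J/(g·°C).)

m ≈ 196 g

Heat lost by the gold = heat gained by the glycol:
m·0.129·(180 − -1.86) = 650·2.36·(-1.86 − (-4.86))
23.46 m = 4602  ⇒  m ≈ 196.2 g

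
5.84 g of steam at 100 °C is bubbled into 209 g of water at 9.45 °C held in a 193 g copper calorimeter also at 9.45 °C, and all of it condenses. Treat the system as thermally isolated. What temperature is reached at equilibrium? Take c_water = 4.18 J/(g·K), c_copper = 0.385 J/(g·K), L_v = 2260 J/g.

T_f ≈ 25.3 °C

Let T be the final temperature. ΣQ_i = 0:
latent heat released on condensation: 5.84×2260 = 13198
  condensate cools 100→T: 5.84×4.18×(T − 100) = 24.41(T − 100)
  water warms: 209×4.18×(T − 9.45) = 873.62(T − 9.45)
  cup: 74.31(T − 9.45)
972.34 T = 13198 + 2441.1 + 8957.9 = 24597
T ≈ 25.30 °C — below 100 °C, confirming all the steam condensed.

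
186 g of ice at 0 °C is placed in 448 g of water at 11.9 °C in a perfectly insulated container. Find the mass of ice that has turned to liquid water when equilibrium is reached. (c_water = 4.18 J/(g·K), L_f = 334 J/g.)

Water can give up m c ΔT = 448×4.18×11.9 = 22284 J before reaching 0 °C.
To melt every bit of ice: 186×334 = 62124 J.
22284 J < 62124 J, so only part of the ice melts and the system sits at 0 °C.
m_melt = 22284 / L_f = 66.72 g.

m_melted ≈ 66.7 g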